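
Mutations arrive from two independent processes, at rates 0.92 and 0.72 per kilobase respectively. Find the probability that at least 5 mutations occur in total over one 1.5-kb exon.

Independent Poisson processes superpose: combined rate λ = 0.92 + 0.72 = 1.64 per kilobase.
Over the interval, μ = 1.64 × 1.5 = 2.46 (a 1.5-kb exon = 1.5 kilobases).
P(N ≥ 5) = 1 − P(N ≤ 4) ≈ 0.1035.

0.1035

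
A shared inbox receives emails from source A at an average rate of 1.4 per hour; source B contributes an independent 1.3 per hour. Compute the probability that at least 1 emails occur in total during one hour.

0.9328

Independent Poisson processes superpose: combined rate λ = 1.4 + 1.3 = 2.7 per hour.
So μ = 2.7.
P(N ≥ 1) = 1 − P(N ≤ 0) ≈ 0.9328.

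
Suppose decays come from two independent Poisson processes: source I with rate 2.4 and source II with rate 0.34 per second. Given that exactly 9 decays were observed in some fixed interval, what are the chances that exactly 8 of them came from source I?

Given the total, each event is independently from source I with probability p = λ_I/(λ_I+λ_II) = 2.4/2.74 ≈ 0.8759.
So K ~ Binomial(9, 2.4/2.74): P(K = 8) = C(9,8) · (2.4/2.74)^8 · (0.34/2.74)^1 ≈ 0.3870.

0.3870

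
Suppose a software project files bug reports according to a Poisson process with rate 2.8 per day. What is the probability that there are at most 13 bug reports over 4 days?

Over the interval, μ = 2.8 × 4 = 11.2 (4 days).
P(N ≤ 13) = Σ_{j=0}^{13} e^(−μ) μ^j/j! ≈ 0.7624.

0.7624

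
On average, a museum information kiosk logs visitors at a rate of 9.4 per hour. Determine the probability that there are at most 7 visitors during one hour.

0.2792

With mean μ = 9.4 per hour,
P(N ≤ 7) = Σ_{j=0}^{7} e^(−μ) μ^j/j! ≈ 0.2792.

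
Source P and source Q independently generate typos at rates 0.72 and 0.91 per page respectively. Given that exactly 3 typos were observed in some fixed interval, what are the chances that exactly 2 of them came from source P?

0.3268

Given the total, each event is independently from source P with probability p = λ_P/(λ_P+λ_Q) = 0.72/1.63 ≈ 0.4417.
So K ~ Binomial(3, 0.72/1.63): P(K = 2) = C(3,2) · (0.72/1.63)^2 · (0.91/1.63)^1 ≈ 0.3268.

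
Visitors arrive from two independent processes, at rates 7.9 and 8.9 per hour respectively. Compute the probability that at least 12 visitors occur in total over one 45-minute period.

Independent Poisson processes superpose: combined rate λ = 7.9 + 8.9 = 16.8 per hour.
Over the interval, μ = 16.8 × 0.75 = 12.6 (a 45-minute period = 0.75 hours).
P(N ≥ 12) = 1 − P(N ≤ 11) ≈ 0.6050.

0.6050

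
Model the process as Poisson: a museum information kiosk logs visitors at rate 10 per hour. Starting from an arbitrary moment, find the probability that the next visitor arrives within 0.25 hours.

0.9179

Inter-arrival times are exponential with rate λ = 10 per hour.
P(T ≤ 0.25) = 1 − e^(−λt) = 1 − e^(−10 × 0.25) = 1 − e^(−2.5) ≈ 0.9179.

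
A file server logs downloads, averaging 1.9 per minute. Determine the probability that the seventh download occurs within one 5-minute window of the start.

Over the interval, μ = 1.9 × 5 = 9.5 (a 5-minute window = 5 minutes).
The seventh arrival falls in the interval iff at least 7 events occur there: P(S_7 ≤ t) = P(N ≥ 7) = 1 − P(N ≤ 6) ≈ 0.8351.

0.8351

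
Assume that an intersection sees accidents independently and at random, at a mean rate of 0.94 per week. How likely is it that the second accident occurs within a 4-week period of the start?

Over the interval, μ = 0.94 × 4 = 3.76 (a 4-week period = 4 weeks).
The second arrival falls in the interval iff at least 2 events occur there: P(S_2 ≤ t) = P(N ≥ 2) = 1 − P(N ≤ 1) ≈ 0.8892.

0.8892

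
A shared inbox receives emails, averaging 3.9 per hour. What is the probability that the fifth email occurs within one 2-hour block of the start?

Over the interval, μ = 3.9 × 2 = 7.8 (a 2-hour block = 2 hours).
The fifth arrival falls in the interval iff at least 5 events occur there: P(S_5 ≤ t) = P(N ≥ 5) = 1 − P(N ≤ 4) ≈ 0.8883.

0.8883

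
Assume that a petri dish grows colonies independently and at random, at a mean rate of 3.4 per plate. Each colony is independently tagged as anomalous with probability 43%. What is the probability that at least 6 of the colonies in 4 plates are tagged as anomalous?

Thinning: the colonies that are tagged as anomalous themselves form a Poisson process with rate 0.43 × 3.4 = 1.462 per plate.
Over the interval, μ = 1.462 × 4 = 5.848 (4 plates).
P(N ≥ 6) = 1 − P(N ≤ 5) ≈ 0.5296.

0.5296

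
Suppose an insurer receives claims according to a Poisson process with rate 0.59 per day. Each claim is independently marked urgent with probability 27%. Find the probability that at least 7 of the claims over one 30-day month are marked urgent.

0.2063

Thinning: the claims that are marked urgent themselves form a Poisson process with rate 0.27 × 0.59 = 0.1593 per day.
Over the interval, μ = 0.1593 × 30 = 4.779 (a 30-day month = 30 days).
P(N ≥ 7) = 1 − P(N ≤ 6) ≈ 0.2063.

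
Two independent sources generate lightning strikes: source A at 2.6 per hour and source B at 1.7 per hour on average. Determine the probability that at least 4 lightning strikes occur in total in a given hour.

0.6228

Independent Poisson processes superpose: combined rate λ = 2.6 + 1.7 = 4.3 per hour.
So μ = 4.3.
P(N ≥ 4) = 1 − P(N ≤ 3) ≈ 0.6228.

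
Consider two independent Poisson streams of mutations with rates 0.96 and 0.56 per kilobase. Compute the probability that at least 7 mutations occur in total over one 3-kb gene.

Independent Poisson processes superpose: combined rate λ = 0.96 + 0.56 = 1.52 per kilobase.
Over the interval, μ = 1.52 × 3 = 4.56 (a 3-kb gene = 3 kilobases).
P(N ≥ 7) = 1 − P(N ≤ 6) ≈ 0.1767.

0.1767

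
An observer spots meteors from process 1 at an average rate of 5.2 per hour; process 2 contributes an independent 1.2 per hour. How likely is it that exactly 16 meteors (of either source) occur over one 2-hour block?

0.0685

Independent Poisson processes superpose: combined rate λ = 5.2 + 1.2 = 6.4 per hour.
Over the interval, μ = 6.4 × 2 = 12.8 (a 2-hour block = 2 hours).
P(N = 16) = e^(−12.8) · 12.8^16/16! ≈ 0.0685.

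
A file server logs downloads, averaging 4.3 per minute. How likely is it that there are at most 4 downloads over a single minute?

0.5704

With mean μ = 4.3 per minute,
P(N ≤ 4) = Σ_{j=0}^{4} e^(−μ) μ^j/j! ≈ 0.5704.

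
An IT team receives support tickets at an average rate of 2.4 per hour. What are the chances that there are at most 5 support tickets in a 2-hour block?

0.6510

Over the interval, μ = 2.4 × 2 = 4.8 (a 2-hour block = 2 hours).
P(N ≤ 5) = Σ_{j=0}^{5} e^(−μ) μ^j/j! ≈ 0.6510.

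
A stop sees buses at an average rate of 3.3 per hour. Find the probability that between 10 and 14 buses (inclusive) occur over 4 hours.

Over the interval, μ = 3.3 × 4 = 13.2 (4 hours).
P(10 ≤ N ≤ 14) = Σ_{j=10}^{14} e^(−13.2) · 13.2^j/j! ≈ 0.5016.

0.5016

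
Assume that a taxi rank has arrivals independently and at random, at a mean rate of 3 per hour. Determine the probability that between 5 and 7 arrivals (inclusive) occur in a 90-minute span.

Over the interval, μ = 3 × 1.5 = 4.5 (a 90-minute span = 1.5 hours).
P(5 ≤ N ≤ 7) = Σ_{j=5}^{7} e^(−4.5) · 4.5^j/j! ≈ 0.3813.

0.3813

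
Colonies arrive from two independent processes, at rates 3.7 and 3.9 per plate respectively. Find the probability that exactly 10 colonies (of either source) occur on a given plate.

0.0887

Independent Poisson processes superpose: combined rate λ = 3.7 + 3.9 = 7.6 per plate.
So μ = 7.6.
P(N = 10) = e^(−7.6) · 7.6^10/10! ≈ 0.0887.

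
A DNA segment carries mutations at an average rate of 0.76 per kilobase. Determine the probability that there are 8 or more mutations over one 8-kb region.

Over the interval, μ = 0.76 × 8 = 6.08 (an 8-kb region = 8 kilobases).
P(N ≥ 8) = 1 − P(N ≤ 7) = 1 − Σ_{j=0}^{7} e^(−μ) μ^j/j! ≈ 0.2671.

0.2671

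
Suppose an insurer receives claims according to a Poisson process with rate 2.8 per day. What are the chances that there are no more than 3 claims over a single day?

0.6919

With mean μ = 2.8 per day,
P(N ≤ 3) = Σ_{j=0}^{3} e^(−μ) μ^j/j! ≈ 0.6919.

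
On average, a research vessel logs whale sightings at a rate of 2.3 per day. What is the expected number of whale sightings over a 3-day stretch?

E[N] = λt = 2.3 × 3 = 6.9 (a 3-day stretch = 3 days).

6.9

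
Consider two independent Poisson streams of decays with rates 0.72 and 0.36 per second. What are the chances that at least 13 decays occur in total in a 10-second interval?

Independent Poisson processes superpose: combined rate λ = 0.72 + 0.36 = 1.08 per second.
Over the interval, μ = 1.08 × 10 = 10.8 (a 10-second interval = 10 seconds).
P(N ≥ 13) = 1 − P(N ≤ 12) ≈ 0.2896.

0.2896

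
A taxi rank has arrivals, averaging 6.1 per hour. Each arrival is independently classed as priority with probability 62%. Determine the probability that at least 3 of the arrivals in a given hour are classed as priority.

0.7282

Thinning: the arrivals that are classed as priority themselves form a Poisson process with rate 0.62 × 6.1 = 3.782 per hour.
So μ = 3.782.
P(N ≥ 3) = 1 − P(N ≤ 2) ≈ 0.7282.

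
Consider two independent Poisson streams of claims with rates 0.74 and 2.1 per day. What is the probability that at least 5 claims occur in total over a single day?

0.1586

Independent Poisson processes superpose: combined rate λ = 0.74 + 2.1 = 2.84 per day.
So μ = 2.84.
P(N ≥ 5) = 1 − P(N ≤ 4) ≈ 0.1586.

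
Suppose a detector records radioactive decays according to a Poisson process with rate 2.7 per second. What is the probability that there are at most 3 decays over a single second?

With mean μ = 2.7 per second,
P(N ≤ 3) = Σ_{j=0}^{3} e^(−μ) μ^j/j! ≈ 0.7141.

0.7141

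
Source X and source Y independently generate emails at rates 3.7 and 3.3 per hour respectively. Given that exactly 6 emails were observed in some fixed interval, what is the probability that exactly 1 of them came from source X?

Given the total, each event is independently from source X with probability p = λ_X/(λ_X+λ_Y) = 3.7/7 ≈ 0.5286.
So K ~ Binomial(6, 3.7/7): P(K = 1) = C(6,1) · (3.7/7)^1 · (3.3/7)^5 ≈ 0.0738.

0.0738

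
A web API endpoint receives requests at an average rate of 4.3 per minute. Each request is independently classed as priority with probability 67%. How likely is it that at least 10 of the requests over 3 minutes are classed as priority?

Thinning: the requests that are classed as priority themselves form a Poisson process with rate 0.67 × 4.3 = 2.881 per minute.
Over the interval, μ = 2.881 × 3 = 8.643 (3 minutes).
P(N ≥ 10) = 1 − P(N ≤ 9) ≈ 0.3657.

0.3657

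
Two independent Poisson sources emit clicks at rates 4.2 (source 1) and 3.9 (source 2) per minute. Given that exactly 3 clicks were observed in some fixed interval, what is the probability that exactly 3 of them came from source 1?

0.1394

Given the total, each event is independently from source 1 with probability p = λ_1/(λ_1+λ_2) = 4.2/8.1 ≈ 0.5185.
So K ~ Binomial(3, 4.2/8.1): P(K = 3) = C(3,3) · (4.2/8.1)^3 · (3.9/8.1)^0 ≈ 0.1394.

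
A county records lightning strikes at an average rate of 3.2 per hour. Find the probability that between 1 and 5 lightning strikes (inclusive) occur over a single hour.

With mean μ = 3.2 per hour,
P(1 ≤ N ≤ 5) = Σ_{j=1}^{5} e^(−3.2) · 3.2^j/j! ≈ 0.8538.

0.8538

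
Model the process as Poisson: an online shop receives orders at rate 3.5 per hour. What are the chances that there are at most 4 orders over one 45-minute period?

0.8739

Over the interval, μ = 3.5 × 0.75 = 2.625 (a 45-minute period = 0.75 hours).
P(N ≤ 4) = Σ_{j=0}^{4} e^(−μ) μ^j/j! ≈ 0.8739.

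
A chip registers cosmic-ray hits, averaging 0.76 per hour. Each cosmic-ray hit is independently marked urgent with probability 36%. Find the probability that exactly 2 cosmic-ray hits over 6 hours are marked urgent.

Thinning: the cosmic-ray hits that are marked urgent themselves form a Poisson process with rate 0.36 × 0.76 = 0.2736 per hour.
Over the interval, μ = 0.2736 × 6 = 1.6416 (6 hours).
P(N = 2) = e^(−1.6416) · 1.6416^2/2! ≈ 0.2610.

0.2610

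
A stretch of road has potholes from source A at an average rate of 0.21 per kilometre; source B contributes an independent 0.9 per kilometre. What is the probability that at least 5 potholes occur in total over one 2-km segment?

0.0747

Independent Poisson processes superpose: combined rate λ = 0.21 + 0.9 = 1.11 per kilometre.
Over the interval, μ = 1.11 × 2 = 2.22 (a 2-km segment = 2 kilometres).
P(N ≥ 5) = 1 − P(N ≤ 4) ≈ 0.0747.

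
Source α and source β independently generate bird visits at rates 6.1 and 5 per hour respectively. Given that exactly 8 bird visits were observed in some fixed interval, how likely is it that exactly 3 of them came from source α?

Given the total, each event is independently from source α with probability p = λ_α/(λ_α+λ_β) = 6.1/11.1 ≈ 0.5495.
So K ~ Binomial(8, 6.1/11.1): P(K = 3) = C(8,3) · (6.1/11.1)^3 · (5/11.1)^5 ≈ 0.1724.

0.1724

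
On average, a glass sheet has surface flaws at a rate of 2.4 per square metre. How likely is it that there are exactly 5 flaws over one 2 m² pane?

0.1747

Over the interval, μ = 2.4 × 2 = 4.8 (a 2 m² pane = 2 square metres).
P(N = 5) = e^(−μ) μ^5/5! = e^(−4.8) · 4.8^5/120 ≈ 0.1747.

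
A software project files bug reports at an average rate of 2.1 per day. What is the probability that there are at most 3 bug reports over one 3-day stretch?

0.1264

Over the interval, μ = 2.1 × 3 = 6.3 (a 3-day stretch = 3 days).
P(N ≤ 3) = Σ_{j=0}^{3} e^(−μ) μ^j/j! ≈ 0.1264.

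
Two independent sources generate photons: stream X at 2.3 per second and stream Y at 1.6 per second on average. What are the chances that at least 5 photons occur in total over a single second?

Independent Poisson processes superpose: combined rate λ = 2.3 + 1.6 = 3.9 per second.
So μ = 3.9.
P(N ≥ 5) = 1 − P(N ≤ 4) ≈ 0.3516.

0.3516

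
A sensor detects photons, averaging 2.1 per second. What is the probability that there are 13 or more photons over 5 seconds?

0.2580

Over the interval, μ = 2.1 × 5 = 10.5 (5 seconds).
P(N ≥ 13) = 1 − P(N ≤ 12) = 1 − Σ_{j=0}^{12} e^(−μ) μ^j/j! ≈ 0.2580.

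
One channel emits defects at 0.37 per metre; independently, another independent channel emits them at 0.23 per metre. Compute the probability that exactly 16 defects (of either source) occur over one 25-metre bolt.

0.0960

Independent Poisson processes superpose: combined rate λ = 0.37 + 0.23 = 0.6 per metre.
Over the interval, μ = 0.6 × 25 = 15 (a 25-metre bolt = 25 metres).
P(N = 16) = e^(−15) · 15^16/16! ≈ 0.0960.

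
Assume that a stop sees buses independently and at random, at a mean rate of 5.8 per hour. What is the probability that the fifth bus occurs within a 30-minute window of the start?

0.1682

Over the interval, μ = 5.8 × 0.5 = 2.9 (a 30-minute window = 0.5 hours).
The fifth arrival falls in the interval iff at least 5 events occur there: P(S_5 ≤ t) = P(N ≥ 5) = 1 − P(N ≤ 4) ≈ 0.1682.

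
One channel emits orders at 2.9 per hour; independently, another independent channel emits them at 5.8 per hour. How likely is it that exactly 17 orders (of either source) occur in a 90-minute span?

0.0558

Independent Poisson processes superpose: combined rate λ = 2.9 + 5.8 = 8.7 per hour.
Over the interval, μ = 8.7 × 1.5 = 13.05 (a 90-minute span = 1.5 hours).
P(N = 17) = e^(−13.05) · 13.05^17/17! ≈ 0.0558.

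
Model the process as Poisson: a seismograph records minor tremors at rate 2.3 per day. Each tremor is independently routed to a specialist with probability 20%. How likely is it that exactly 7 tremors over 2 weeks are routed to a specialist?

0.1455

Thinning: the tremors that are routed to a specialist themselves form a Poisson process with rate 0.2 × 2.3 = 0.46 per day.
Over the interval, μ = 0.46 × 14 = 6.44 (2 weeks = 14 days).
P(N = 7) = e^(−6.44) · 6.44^7/7! ≈ 0.1455.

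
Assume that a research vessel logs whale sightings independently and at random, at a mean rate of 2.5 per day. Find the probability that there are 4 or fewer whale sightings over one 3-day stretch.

0.1321

Over the interval, μ = 2.5 × 3 = 7.5 (a 3-day stretch = 3 days).
P(N ≤ 4) = Σ_{j=0}^{4} e^(−μ) μ^j/j! ≈ 0.1321.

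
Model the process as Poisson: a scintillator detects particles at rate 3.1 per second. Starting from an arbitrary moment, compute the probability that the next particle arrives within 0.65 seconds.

0.8667

Inter-arrival times are exponential with rate λ = 3.1 per second.
P(T ≤ 0.65) = 1 − e^(−λt) = 1 − e^(−3.1 × 0.65) = 1 − e^(−2.015) ≈ 0.8667.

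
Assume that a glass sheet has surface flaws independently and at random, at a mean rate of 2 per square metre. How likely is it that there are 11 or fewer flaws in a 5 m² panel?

0.6968

Over the interval, μ = 2 × 5 = 10 (a 5 m² panel = 5 square metres).
P(N ≤ 11) = Σ_{j=0}^{11} e^(−μ) μ^j/j! ≈ 0.6968.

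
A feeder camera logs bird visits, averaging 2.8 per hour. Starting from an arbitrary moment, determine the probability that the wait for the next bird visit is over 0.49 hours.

0.2536

The wait for the next event is exponential with rate λ = 2.8 per hour.
P(T > 0.49) = e^(−λt) = e^(−2.8 × 0.49) = e^(−1.372) ≈ 0.2536.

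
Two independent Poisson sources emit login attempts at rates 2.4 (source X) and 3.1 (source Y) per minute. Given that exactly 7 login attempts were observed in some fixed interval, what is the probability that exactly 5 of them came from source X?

0.1056

Given the total, each event is independently from source X with probability p = λ_X/(λ_X+λ_Y) = 2.4/5.5 ≈ 0.4364.
So K ~ Binomial(7, 2.4/5.5): P(K = 5) = C(7,5) · (2.4/5.5)^5 · (3.1/5.5)^2 ≈ 0.1056.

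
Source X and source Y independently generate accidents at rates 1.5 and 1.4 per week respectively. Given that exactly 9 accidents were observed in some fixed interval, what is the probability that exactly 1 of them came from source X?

Given the total, each event is independently from source X with probability p = λ_X/(λ_X+λ_Y) = 1.5/2.9 ≈ 0.5172.
So K ~ Binomial(9, 1.5/2.9): P(K = 1) = C(9,1) · (1.5/2.9)^1 · (1.4/2.9)^8 ≈ 0.0137.

0.0137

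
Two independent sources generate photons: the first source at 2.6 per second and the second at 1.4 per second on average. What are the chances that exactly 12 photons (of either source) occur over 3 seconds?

Independent Poisson processes superpose: combined rate λ = 2.6 + 1.4 = 4 per second.
Over the interval, μ = 4 × 3 = 12 (3 seconds).
P(N = 12) = e^(−12) · 12^12/12! ≈ 0.1144.

0.1144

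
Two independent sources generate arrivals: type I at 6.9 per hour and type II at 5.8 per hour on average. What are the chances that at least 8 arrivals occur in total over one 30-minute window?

0.3054

Independent Poisson processes superpose: combined rate λ = 6.9 + 5.8 = 12.7 per hour.
Over the interval, μ = 12.7 × 0.5 = 6.35 (a 30-minute window = 0.5 hours).
P(N ≥ 8) = 1 − P(N ≤ 7) ≈ 0.3054.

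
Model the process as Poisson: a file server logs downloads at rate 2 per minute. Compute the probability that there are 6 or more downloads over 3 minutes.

Over the interval, μ = 2 × 3 = 6 (3 minutes).
P(N ≥ 6) = 1 − P(N ≤ 5) = 1 − Σ_{j=0}^{5} e^(−μ) μ^j/j! ≈ 0.5543.

0.5543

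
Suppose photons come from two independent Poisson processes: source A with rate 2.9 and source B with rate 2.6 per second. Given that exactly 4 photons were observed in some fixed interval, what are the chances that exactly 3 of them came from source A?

0.2772

Given the total, each event is independently from source A with probability p = λ_A/(λ_A+λ_B) = 2.9/5.5 ≈ 0.5273.
So K ~ Binomial(4, 2.9/5.5): P(K = 3) = C(4,3) · (2.9/5.5)^3 · (2.6/5.5)^1 ≈ 0.2772.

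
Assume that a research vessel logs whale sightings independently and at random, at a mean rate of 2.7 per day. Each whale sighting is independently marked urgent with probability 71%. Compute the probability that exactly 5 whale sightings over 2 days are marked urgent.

Thinning: the whale sightings that are marked urgent themselves form a Poisson process with rate 0.71 × 2.7 = 1.917 per day.
Over the interval, μ = 1.917 × 2 = 3.834 (2 days).
P(N = 5) = e^(−3.834) · 3.834^5/5! ≈ 0.1493.

0.1493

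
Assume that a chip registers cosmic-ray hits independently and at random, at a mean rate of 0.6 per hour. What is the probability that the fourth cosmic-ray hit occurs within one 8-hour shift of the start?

0.7058

Over the interval, μ = 0.6 × 8 = 4.8 (an 8-hour shift = 8 hours).
The fourth arrival falls in the interval iff at least 4 events occur there: P(S_4 ≤ t) = P(N ≥ 4) = 1 − P(N ≤ 3) ≈ 0.7058.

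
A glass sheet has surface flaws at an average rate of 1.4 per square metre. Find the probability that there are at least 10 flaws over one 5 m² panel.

0.1695

Over the interval, μ = 1.4 × 5 = 7 (a 5 m² panel = 5 square metres).
P(N ≥ 10) = 1 − P(N ≤ 9) = 1 − Σ_{j=0}^{9} e^(−μ) μ^j/j! ≈ 0.1695.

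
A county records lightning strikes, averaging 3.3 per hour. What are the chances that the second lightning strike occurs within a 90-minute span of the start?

Over the interval, μ = 3.3 × 1.5 = 4.95 (a 90-minute span = 1.5 hours).
The second arrival falls in the interval iff at least 2 events occur there: P(S_2 ≤ t) = P(N ≥ 2) = 1 − P(N ≤ 1) ≈ 0.9579.

0.9579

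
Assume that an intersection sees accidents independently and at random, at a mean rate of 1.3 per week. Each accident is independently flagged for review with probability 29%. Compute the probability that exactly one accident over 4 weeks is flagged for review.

Thinning: the accidents that are flagged for review themselves form a Poisson process with rate 0.29 × 1.3 = 0.377 per week.
Over the interval, μ = 0.377 × 4 = 1.508 (4 weeks).
P(N = 1) = e^(−1.508) · 1.508^1/1! ≈ 0.3338.

0.3338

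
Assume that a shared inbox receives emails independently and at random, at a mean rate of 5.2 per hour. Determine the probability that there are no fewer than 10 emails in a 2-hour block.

Over the interval, μ = 5.2 × 2 = 10.4 (a 2-hour block = 2 hours).
P(N ≥ 10) = 1 − P(N ≤ 9) = 1 − Σ_{j=0}^{9} e^(−μ) μ^j/j! ≈ 0.5910.

0.5910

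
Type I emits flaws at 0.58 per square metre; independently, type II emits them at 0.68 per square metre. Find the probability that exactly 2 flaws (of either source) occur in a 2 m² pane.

0.2555

Independent Poisson processes superpose: combined rate λ = 0.58 + 0.68 = 1.26 per square metre.
Over the interval, μ = 1.26 × 2 = 2.52 (a 2 m² pane = 2 square metres).
P(N = 2) = e^(−2.52) · 2.52^2/2! ≈ 0.2555.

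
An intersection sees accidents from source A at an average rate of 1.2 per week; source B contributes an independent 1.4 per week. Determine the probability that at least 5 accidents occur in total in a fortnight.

Independent Poisson processes superpose: combined rate λ = 1.2 + 1.4 = 2.6 per week.
Over the interval, μ = 2.6 × 2 = 5.2 (a fortnight = 2 weeks).
P(N ≥ 5) = 1 − P(N ≤ 4) ≈ 0.5939.

0.5939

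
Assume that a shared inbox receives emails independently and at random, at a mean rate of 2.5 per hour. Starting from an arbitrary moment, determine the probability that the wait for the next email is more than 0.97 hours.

The wait for the next event is exponential with rate λ = 2.5 per hour.
P(T > 0.97) = e^(−λt) = e^(−2.5 × 0.97) = e^(−2.425) ≈ 0.0885.

0.0885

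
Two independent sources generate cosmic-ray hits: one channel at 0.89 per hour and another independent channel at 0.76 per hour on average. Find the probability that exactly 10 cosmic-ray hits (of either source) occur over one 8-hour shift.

Independent Poisson processes superpose: combined rate λ = 0.89 + 0.76 = 1.65 per hour.
Over the interval, μ = 1.65 × 8 = 13.2 (an 8-hour shift = 8 hours).
P(N = 10) = e^(−13.2) · 13.2^10/10! ≈ 0.0819.

0.0819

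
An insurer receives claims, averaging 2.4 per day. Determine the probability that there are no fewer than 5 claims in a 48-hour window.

0.5237

Over the interval, μ = 2.4 × 2 = 4.8 (a 48-hour window = 2 days).
P(N ≥ 5) = 1 − P(N ≤ 4) = 1 − Σ_{j=0}^{4} e^(−μ) μ^j/j! ≈ 0.5237.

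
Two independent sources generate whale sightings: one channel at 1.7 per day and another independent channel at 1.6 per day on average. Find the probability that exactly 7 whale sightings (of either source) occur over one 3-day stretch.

Independent Poisson processes superpose: combined rate λ = 1.7 + 1.6 = 3.3 per day.
Over the interval, μ = 3.3 × 3 = 9.9 (a 3-day stretch = 3 days).
P(N = 7) = e^(−9.9) · 9.9^7/7! ≈ 0.0928.

0.0928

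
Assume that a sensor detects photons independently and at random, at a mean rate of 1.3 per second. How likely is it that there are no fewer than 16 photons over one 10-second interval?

Over the interval, μ = 1.3 × 10 = 13 (a 10-second interval = 10 seconds).
P(N ≥ 16) = 1 − P(N ≤ 15) = 1 − Σ_{j=0}^{15} e^(−μ) μ^j/j! ≈ 0.2364.

0.2364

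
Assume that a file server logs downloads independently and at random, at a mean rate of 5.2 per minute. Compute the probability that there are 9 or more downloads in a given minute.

0.0819

With mean μ = 5.2 per minute,
P(N ≥ 9) = 1 − P(N ≤ 8) = 1 − Σ_{j=0}^{8} e^(−μ) μ^j/j! ≈ 0.0819.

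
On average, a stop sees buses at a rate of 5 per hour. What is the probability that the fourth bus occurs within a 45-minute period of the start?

Over the interval, μ = 5 × 0.75 = 3.75 (a 45-minute period = 0.75 hours).
The fourth arrival falls in the interval iff at least 4 events occur there: P(S_4 ≤ t) = P(N ≥ 4) = 1 − P(N ≤ 3) ≈ 0.5162.

0.5162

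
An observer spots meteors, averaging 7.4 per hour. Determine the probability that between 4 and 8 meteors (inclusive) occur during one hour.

With mean μ = 7.4 per hour,
P(4 ≤ N ≤ 8) = Σ_{j=4}^{8} e^(−7.4) · 7.4^j/j! ≈ 0.6125.

0.6125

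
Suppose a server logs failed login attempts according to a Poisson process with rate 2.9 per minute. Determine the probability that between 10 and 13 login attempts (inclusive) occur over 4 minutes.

0.4439

Over the interval, μ = 2.9 × 4 = 11.6 (4 minutes).
P(10 ≤ N ≤ 13) = Σ_{j=10}^{13} e^(−11.6) · 11.6^j/j! ≈ 0.4439.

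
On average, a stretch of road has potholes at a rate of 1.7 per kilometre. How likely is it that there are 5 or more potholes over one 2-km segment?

0.2558

Over the interval, μ = 1.7 × 2 = 3.4 (a 2-km segment = 2 kilometres).
P(N ≥ 5) = 1 − P(N ≤ 4) = 1 − Σ_{j=0}^{4} e^(−μ) μ^j/j! ≈ 0.2558.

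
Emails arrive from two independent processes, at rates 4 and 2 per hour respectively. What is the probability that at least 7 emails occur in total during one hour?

Independent Poisson processes superpose: combined rate λ = 4 + 2 = 6 per hour.
So μ = 6.
P(N ≥ 7) = 1 − P(N ≤ 6) ≈ 0.3937.

0.3937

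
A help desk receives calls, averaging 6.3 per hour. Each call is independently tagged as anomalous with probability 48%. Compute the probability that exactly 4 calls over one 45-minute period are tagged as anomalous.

0.1141

Thinning: the calls that are tagged as anomalous themselves form a Poisson process with rate 0.48 × 6.3 = 3.024 per hour.
Over the interval, μ = 3.024 × 0.75 = 2.268 (a 45-minute period = 0.75 hours).
P(N = 4) = e^(−2.268) · 2.268^4/4! ≈ 0.1141.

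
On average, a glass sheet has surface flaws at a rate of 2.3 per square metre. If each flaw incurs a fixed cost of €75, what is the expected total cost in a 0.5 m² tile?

€86.25

E[N] = 2.3 × 0.5 = 1.15 (a 0.5 m² tile = 0.5 square metres); E[cost] = 1.15 × €75 = €86.25.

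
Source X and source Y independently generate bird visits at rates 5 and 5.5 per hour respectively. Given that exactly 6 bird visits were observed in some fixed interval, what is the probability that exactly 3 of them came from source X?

0.3104

Given the total, each event is independently from source X with probability p = λ_X/(λ_X+λ_Y) = 5/10.5 ≈ 0.4762.
So K ~ Binomial(6, 5/10.5): P(K = 3) = C(6,3) · (5/10.5)^3 · (5.5/10.5)^3 ≈ 0.3104.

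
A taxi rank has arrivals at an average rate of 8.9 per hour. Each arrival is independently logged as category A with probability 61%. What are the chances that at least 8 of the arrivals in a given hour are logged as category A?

Thinning: the arrivals that are logged as category A themselves form a Poisson process with rate 0.61 × 8.9 = 5.429 per hour.
So μ = 5.429.
P(N ≥ 8) = 1 − P(N ≤ 7) ≈ 0.1818.

0.1818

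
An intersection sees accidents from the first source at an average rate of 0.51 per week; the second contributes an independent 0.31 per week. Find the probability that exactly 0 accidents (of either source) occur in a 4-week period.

Independent Poisson processes superpose: combined rate λ = 0.51 + 0.31 = 0.82 per week.
Over the interval, μ = 0.82 × 4 = 3.28 (a 4-week period = 4 weeks).
P(N = 0) = e^(−3.28) · 3.28^0/0! ≈ 0.0376.

0.0376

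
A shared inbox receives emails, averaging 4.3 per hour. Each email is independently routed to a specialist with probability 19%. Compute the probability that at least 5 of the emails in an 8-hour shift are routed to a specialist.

0.7803

Thinning: the emails that are routed to a specialist themselves form a Poisson process with rate 0.19 × 4.3 = 0.817 per hour.
Over the interval, μ = 0.817 × 8 = 6.536 (an 8-hour shift = 8 hours).
P(N ≥ 5) = 1 − P(N ≤ 4) ≈ 0.7803.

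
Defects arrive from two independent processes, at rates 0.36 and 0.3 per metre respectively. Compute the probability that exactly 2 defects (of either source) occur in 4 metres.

0.2487

Independent Poisson processes superpose: combined rate λ = 0.36 + 0.3 = 0.66 per metre.
Over the interval, μ = 0.66 × 4 = 2.64 (4 metres).
P(N = 2) = e^(−2.64) · 2.64^2/2! ≈ 0.2487.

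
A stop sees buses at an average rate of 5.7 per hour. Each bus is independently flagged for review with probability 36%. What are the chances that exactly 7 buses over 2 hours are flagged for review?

Thinning: the buses that are flagged for review themselves form a Poisson process with rate 0.36 × 5.7 = 2.052 per hour.
Over the interval, μ = 2.052 × 2 = 4.104 (2 hours).
P(N = 7) = e^(−4.104) · 4.104^7/7! ≈ 0.0642.

0.0642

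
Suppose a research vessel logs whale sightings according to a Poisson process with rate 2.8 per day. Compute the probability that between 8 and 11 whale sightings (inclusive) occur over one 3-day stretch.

0.4584

Over the interval, μ = 2.8 × 3 = 8.4 (a 3-day stretch = 3 days).
P(8 ≤ N ≤ 11) = Σ_{j=8}^{11} e^(−8.4) · 8.4^j/j! ≈ 0.4584.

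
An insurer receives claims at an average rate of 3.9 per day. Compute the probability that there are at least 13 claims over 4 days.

Over the interval, μ = 3.9 × 4 = 15.6 (4 days).
P(N ≥ 13) = 1 − P(N ≤ 12) = 1 − Σ_{j=0}^{12} e^(−μ) μ^j/j! ≈ 0.7791.

0.7791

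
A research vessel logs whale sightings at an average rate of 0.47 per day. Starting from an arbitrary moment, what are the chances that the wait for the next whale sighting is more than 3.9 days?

The wait for the next event is exponential with rate λ = 0.47 per day.
P(T > 3.9) = e^(−λt) = e^(−0.47 × 3.9) = e^(−1.833) ≈ 0.1599.

0.1599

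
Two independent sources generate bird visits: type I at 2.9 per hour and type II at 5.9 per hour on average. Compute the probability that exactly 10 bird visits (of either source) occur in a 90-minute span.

0.0819

Independent Poisson processes superpose: combined rate λ = 2.9 + 5.9 = 8.8 per hour.
Over the interval, μ = 8.8 × 1.5 = 13.2 (a 90-minute span = 1.5 hours).
P(N = 10) = e^(−13.2) · 13.2^10/10! ≈ 0.0819.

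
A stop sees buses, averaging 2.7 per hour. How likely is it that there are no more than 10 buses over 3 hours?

0.8058

Over the interval, μ = 2.7 × 3 = 8.1 (3 hours).
P(N ≤ 10) = Σ_{j=0}^{10} e^(−μ) μ^j/j! ≈ 0.8058.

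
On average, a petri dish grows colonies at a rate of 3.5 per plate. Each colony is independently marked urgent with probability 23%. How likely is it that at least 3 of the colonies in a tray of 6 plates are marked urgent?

Thinning: the colonies that are marked urgent themselves form a Poisson process with rate 0.23 × 3.5 = 0.805 per plate.
Over the interval, μ = 0.805 × 6 = 4.83 (a tray of 6 plates = 6 plates).
P(N ≥ 3) = 1 − P(N ≤ 2) ≈ 0.8603.

0.8603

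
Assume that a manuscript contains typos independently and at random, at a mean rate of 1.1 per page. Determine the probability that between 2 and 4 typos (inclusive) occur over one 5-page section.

Over the interval, μ = 1.1 × 5 = 5.5 (a 5-page section = 5 pages).
P(2 ≤ N ≤ 4) = Σ_{j=2}^{4} e^(−5.5) · 5.5^j/j! ≈ 0.3310.

0.3310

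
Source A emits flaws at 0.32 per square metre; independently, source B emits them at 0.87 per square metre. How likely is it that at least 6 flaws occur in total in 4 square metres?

0.3420

Independent Poisson processes superpose: combined rate λ = 0.32 + 0.87 = 1.19 per square metre.
Over the interval, μ = 1.19 × 4 = 4.76 (4 square metres).
P(N ≥ 6) = 1 − P(N ≤ 5) ≈ 0.3420.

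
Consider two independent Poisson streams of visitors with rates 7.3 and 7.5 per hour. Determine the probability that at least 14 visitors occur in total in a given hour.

Independent Poisson processes superpose: combined rate λ = 7.3 + 7.5 = 14.8 per hour.
So μ = 14.8.
P(N ≥ 14) = 1 − P(N ≤ 13) ≈ 0.6174.

0.6174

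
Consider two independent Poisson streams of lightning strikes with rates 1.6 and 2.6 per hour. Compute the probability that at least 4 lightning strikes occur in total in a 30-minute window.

Independent Poisson processes superpose: combined rate λ = 1.6 + 2.6 = 4.2 per hour.
Over the interval, μ = 4.2 × 0.5 = 2.1 (a 30-minute window = 0.5 hours).
P(N ≥ 4) = 1 − P(N ≤ 3) ≈ 0.1614.

0.1614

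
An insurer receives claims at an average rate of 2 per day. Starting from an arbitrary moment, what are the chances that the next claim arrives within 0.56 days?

0.6737

Inter-arrival times are exponential with rate λ = 2 per day.
P(T ≤ 0.56) = 1 − e^(−λt) = 1 − e^(−2 × 0.56) = 1 − e^(−1.12) ≈ 0.6737.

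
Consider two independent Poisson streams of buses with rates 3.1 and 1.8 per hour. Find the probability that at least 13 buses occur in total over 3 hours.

Independent Poisson processes superpose: combined rate λ = 3.1 + 1.8 = 4.9 per hour.
Over the interval, μ = 4.9 × 3 = 14.7 (3 hours).
P(N ≥ 13) = 1 − P(N ≤ 12) ≈ 0.7068.

0.7068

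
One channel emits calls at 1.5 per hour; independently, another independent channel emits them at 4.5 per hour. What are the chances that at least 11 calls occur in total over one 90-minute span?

0.2940

Independent Poisson processes superpose: combined rate λ = 1.5 + 4.5 = 6 per hour.
Over the interval, μ = 6 × 1.5 = 9 (a 90-minute span = 1.5 hours).
P(N ≥ 11) = 1 − P(N ≤ 10) ≈ 0.2940.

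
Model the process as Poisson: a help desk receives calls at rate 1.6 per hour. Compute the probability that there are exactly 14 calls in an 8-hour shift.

0.1004

Over the interval, μ = 1.6 × 8 = 12.8 (an 8-hour shift = 8 hours).
P(N = 14) = e^(−μ) μ^14/14! = e^(−12.8) · 12.8^14/87178291200 ≈ 0.1004.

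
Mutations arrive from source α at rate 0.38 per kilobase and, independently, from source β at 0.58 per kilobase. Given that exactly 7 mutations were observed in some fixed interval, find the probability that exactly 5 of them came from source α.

Given the total, each event is independently from source α with probability p = λ_α/(λ_α+λ_β) = 0.38/0.96 ≈ 0.3958.
So K ~ Binomial(7, 0.38/0.96): P(K = 5) = C(7,5) · (0.38/0.96)^5 · (0.58/0.96)^2 ≈ 0.0745.

0.0745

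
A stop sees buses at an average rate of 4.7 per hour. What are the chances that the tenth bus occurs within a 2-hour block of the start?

Over the interval, μ = 4.7 × 2 = 9.4 (a 2-hour block = 2 hours).
The tenth arrival falls in the interval iff at least 10 events occur there: P(S_10 ≤ t) = P(N ≥ 10) = 1 − P(N ≤ 9) ≈ 0.4651.

0.4651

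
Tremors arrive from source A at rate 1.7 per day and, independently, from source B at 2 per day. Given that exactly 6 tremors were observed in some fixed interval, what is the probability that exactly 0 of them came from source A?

Given the total, each event is independently from source A with probability p = λ_A/(λ_A+λ_B) = 1.7/3.7 ≈ 0.4595.
So K ~ Binomial(6, 1.7/3.7): P(K = 0) = C(6,0) · (1.7/3.7)^0 · (2/3.7)^6 ≈ 0.0249.

0.0249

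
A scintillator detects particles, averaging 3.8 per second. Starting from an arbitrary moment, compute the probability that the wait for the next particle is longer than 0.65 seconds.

The wait for the next event is exponential with rate λ = 3.8 per second.
P(T > 0.65) = e^(−λt) = e^(−3.8 × 0.65) = e^(−2.47) ≈ 0.0846.

0.0846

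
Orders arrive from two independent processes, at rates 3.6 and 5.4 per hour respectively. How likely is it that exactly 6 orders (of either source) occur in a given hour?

0.0911

Independent Poisson processes superpose: combined rate λ = 3.6 + 5.4 = 9 per hour.
So μ = 9.
P(N = 6) = e^(−9) · 9^6/6! ≈ 0.0911.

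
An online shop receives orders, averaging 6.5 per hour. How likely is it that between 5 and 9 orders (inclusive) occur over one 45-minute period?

Over the interval, μ = 6.5 × 0.75 = 4.875 (a 45-minute period = 0.75 hours).
P(5 ≤ N ≤ 9) = Σ_{j=5}^{9} e^(−4.875) · 4.875^j/j! ≈ 0.5098.

0.5098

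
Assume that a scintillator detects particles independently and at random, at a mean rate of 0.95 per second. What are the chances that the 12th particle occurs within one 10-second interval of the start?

Over the interval, μ = 0.95 × 10 = 9.5 (a 10-second interval = 10 seconds).
The 12th arrival falls in the interval iff at least 12 events occur there: P(S_12 ≤ t) = P(N ≥ 12) = 1 − P(N ≤ 11) ≈ 0.2480.

0.2480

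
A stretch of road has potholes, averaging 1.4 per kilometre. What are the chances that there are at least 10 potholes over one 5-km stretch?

0.1695

Over the interval, μ = 1.4 × 5 = 7 (a 5-km stretch = 5 kilometres).
P(N ≥ 10) = 1 − P(N ≤ 9) = 1 − Σ_{j=0}^{9} e^(−μ) μ^j/j! ≈ 0.1695.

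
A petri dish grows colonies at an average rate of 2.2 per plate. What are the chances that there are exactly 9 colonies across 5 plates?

0.1085

Over the interval, μ = 2.2 × 5 = 11 (5 plates).
P(N = 9) = e^(−μ) μ^9/9! = e^(−11) · 11^9/362880 ≈ 0.1085.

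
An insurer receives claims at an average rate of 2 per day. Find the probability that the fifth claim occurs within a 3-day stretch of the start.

0.7149

Over the interval, μ = 2 × 3 = 6 (a 3-day stretch = 3 days).
The fifth arrival falls in the interval iff at least 5 events occur there: P(S_5 ≤ t) = P(N ≥ 5) = 1 − P(N ≤ 4) ≈ 0.7149.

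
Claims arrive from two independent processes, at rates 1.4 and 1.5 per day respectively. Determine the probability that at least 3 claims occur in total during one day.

0.5540

Independent Poisson processes superpose: combined rate λ = 1.4 + 1.5 = 2.9 per day.
So μ = 2.9.
P(N ≥ 3) = 1 − P(N ≤ 2) ≈ 0.5540.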